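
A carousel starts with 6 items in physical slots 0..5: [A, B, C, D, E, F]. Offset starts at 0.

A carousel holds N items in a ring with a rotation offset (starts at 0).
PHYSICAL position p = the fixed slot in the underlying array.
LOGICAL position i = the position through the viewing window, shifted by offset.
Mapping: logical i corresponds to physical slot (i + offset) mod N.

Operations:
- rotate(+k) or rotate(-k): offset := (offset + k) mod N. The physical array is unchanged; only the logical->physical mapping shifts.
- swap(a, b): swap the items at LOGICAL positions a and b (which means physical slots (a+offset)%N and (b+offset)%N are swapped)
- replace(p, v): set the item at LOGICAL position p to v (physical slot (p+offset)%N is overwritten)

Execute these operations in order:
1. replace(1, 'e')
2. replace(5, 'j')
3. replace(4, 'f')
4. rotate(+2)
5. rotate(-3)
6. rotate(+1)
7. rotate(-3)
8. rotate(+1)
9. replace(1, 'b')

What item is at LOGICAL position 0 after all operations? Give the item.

After op 1 (replace(1, 'e')): offset=0, physical=[A,e,C,D,E,F], logical=[A,e,C,D,E,F]
After op 2 (replace(5, 'j')): offset=0, physical=[A,e,C,D,E,j], logical=[A,e,C,D,E,j]
After op 3 (replace(4, 'f')): offset=0, physical=[A,e,C,D,f,j], logical=[A,e,C,D,f,j]
After op 4 (rotate(+2)): offset=2, physical=[A,e,C,D,f,j], logical=[C,D,f,j,A,e]
After op 5 (rotate(-3)): offset=5, physical=[A,e,C,D,f,j], logical=[j,A,e,C,D,f]
After op 6 (rotate(+1)): offset=0, physical=[A,e,C,D,f,j], logical=[A,e,C,D,f,j]
After op 7 (rotate(-3)): offset=3, physical=[A,e,C,D,f,j], logical=[D,f,j,A,e,C]
After op 8 (rotate(+1)): offset=4, physical=[A,e,C,D,f,j], logical=[f,j,A,e,C,D]
After op 9 (replace(1, 'b')): offset=4, physical=[A,e,C,D,f,b], logical=[f,b,A,e,C,D]

Answer: f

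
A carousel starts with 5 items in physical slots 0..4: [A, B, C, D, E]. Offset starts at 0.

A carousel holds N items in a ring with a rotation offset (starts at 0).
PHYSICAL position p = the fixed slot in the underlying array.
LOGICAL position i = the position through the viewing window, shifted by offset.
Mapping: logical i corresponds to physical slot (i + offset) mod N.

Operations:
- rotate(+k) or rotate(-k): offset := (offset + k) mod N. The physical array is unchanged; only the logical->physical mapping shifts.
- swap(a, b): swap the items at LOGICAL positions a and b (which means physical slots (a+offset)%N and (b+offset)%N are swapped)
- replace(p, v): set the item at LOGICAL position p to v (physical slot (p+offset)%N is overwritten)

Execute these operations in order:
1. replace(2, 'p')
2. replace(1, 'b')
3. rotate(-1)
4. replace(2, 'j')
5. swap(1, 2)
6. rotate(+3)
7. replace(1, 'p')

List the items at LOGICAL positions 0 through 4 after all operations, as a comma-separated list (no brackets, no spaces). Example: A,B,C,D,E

Answer: p,p,E,j,A

Derivation:
After op 1 (replace(2, 'p')): offset=0, physical=[A,B,p,D,E], logical=[A,B,p,D,E]
After op 2 (replace(1, 'b')): offset=0, physical=[A,b,p,D,E], logical=[A,b,p,D,E]
After op 3 (rotate(-1)): offset=4, physical=[A,b,p,D,E], logical=[E,A,b,p,D]
After op 4 (replace(2, 'j')): offset=4, physical=[A,j,p,D,E], logical=[E,A,j,p,D]
After op 5 (swap(1, 2)): offset=4, physical=[j,A,p,D,E], logical=[E,j,A,p,D]
After op 6 (rotate(+3)): offset=2, physical=[j,A,p,D,E], logical=[p,D,E,j,A]
After op 7 (replace(1, 'p')): offset=2, physical=[j,A,p,p,E], logical=[p,p,E,j,A]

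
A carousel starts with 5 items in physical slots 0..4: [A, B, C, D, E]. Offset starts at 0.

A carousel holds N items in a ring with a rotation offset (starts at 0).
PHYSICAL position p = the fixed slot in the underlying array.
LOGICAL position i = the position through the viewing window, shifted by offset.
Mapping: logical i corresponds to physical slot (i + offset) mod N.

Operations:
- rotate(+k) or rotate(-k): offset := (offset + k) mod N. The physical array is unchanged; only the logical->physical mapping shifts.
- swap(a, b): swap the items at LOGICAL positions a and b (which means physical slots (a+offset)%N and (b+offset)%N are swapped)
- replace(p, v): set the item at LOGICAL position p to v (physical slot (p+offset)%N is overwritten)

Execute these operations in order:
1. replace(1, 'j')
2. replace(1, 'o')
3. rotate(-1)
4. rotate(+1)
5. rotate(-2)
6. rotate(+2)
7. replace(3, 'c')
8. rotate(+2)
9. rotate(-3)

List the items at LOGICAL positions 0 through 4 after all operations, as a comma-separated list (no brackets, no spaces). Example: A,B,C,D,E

Answer: E,A,o,C,c

Derivation:
After op 1 (replace(1, 'j')): offset=0, physical=[A,j,C,D,E], logical=[A,j,C,D,E]
After op 2 (replace(1, 'o')): offset=0, physical=[A,o,C,D,E], logical=[A,o,C,D,E]
After op 3 (rotate(-1)): offset=4, physical=[A,o,C,D,E], logical=[E,A,o,C,D]
After op 4 (rotate(+1)): offset=0, physical=[A,o,C,D,E], logical=[A,o,C,D,E]
After op 5 (rotate(-2)): offset=3, physical=[A,o,C,D,E], logical=[D,E,A,o,C]
After op 6 (rotate(+2)): offset=0, physical=[A,o,C,D,E], logical=[A,o,C,D,E]
After op 7 (replace(3, 'c')): offset=0, physical=[A,o,C,c,E], logical=[A,o,C,c,E]
After op 8 (rotate(+2)): offset=2, physical=[A,o,C,c,E], logical=[C,c,E,A,o]
After op 9 (rotate(-3)): offset=4, physical=[A,o,C,c,E], logical=[E,A,o,C,c]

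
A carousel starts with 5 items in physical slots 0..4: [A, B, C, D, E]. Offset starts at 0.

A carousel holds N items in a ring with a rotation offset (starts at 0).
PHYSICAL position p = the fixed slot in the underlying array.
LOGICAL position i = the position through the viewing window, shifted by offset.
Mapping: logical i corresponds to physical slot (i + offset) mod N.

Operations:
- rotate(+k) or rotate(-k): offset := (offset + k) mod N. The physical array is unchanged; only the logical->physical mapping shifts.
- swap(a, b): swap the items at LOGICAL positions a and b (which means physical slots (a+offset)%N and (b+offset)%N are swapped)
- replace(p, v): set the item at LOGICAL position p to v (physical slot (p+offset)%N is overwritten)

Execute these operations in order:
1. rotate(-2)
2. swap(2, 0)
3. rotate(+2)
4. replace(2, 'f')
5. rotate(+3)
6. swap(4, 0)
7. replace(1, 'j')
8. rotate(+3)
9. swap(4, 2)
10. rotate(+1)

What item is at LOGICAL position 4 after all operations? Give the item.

Answer: B

Derivation:
After op 1 (rotate(-2)): offset=3, physical=[A,B,C,D,E], logical=[D,E,A,B,C]
After op 2 (swap(2, 0)): offset=3, physical=[D,B,C,A,E], logical=[A,E,D,B,C]
After op 3 (rotate(+2)): offset=0, physical=[D,B,C,A,E], logical=[D,B,C,A,E]
After op 4 (replace(2, 'f')): offset=0, physical=[D,B,f,A,E], logical=[D,B,f,A,E]
After op 5 (rotate(+3)): offset=3, physical=[D,B,f,A,E], logical=[A,E,D,B,f]
After op 6 (swap(4, 0)): offset=3, physical=[D,B,A,f,E], logical=[f,E,D,B,A]
After op 7 (replace(1, 'j')): offset=3, physical=[D,B,A,f,j], logical=[f,j,D,B,A]
After op 8 (rotate(+3)): offset=1, physical=[D,B,A,f,j], logical=[B,A,f,j,D]
After op 9 (swap(4, 2)): offset=1, physical=[f,B,A,D,j], logical=[B,A,D,j,f]
After op 10 (rotate(+1)): offset=2, physical=[f,B,A,D,j], logical=[A,D,j,f,B]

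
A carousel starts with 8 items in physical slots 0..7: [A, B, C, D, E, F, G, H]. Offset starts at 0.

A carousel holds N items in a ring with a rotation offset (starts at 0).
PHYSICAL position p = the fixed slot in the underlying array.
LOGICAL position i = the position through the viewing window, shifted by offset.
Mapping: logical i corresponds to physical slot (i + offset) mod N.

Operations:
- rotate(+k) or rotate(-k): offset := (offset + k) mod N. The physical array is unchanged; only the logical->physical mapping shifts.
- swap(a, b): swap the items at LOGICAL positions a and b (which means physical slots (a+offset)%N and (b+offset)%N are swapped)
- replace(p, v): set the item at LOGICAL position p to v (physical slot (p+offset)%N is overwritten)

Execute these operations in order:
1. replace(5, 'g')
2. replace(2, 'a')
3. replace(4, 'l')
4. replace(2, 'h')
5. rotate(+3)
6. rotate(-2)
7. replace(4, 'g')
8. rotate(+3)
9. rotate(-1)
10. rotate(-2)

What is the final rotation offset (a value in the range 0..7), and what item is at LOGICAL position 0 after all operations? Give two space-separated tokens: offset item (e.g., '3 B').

After op 1 (replace(5, 'g')): offset=0, physical=[A,B,C,D,E,g,G,H], logical=[A,B,C,D,E,g,G,H]
After op 2 (replace(2, 'a')): offset=0, physical=[A,B,a,D,E,g,G,H], logical=[A,B,a,D,E,g,G,H]
After op 3 (replace(4, 'l')): offset=0, physical=[A,B,a,D,l,g,G,H], logical=[A,B,a,D,l,g,G,H]
After op 4 (replace(2, 'h')): offset=0, physical=[A,B,h,D,l,g,G,H], logical=[A,B,h,D,l,g,G,H]
After op 5 (rotate(+3)): offset=3, physical=[A,B,h,D,l,g,G,H], logical=[D,l,g,G,H,A,B,h]
After op 6 (rotate(-2)): offset=1, physical=[A,B,h,D,l,g,G,H], logical=[B,h,D,l,g,G,H,A]
After op 7 (replace(4, 'g')): offset=1, physical=[A,B,h,D,l,g,G,H], logical=[B,h,D,l,g,G,H,A]
After op 8 (rotate(+3)): offset=4, physical=[A,B,h,D,l,g,G,H], logical=[l,g,G,H,A,B,h,D]
After op 9 (rotate(-1)): offset=3, physical=[A,B,h,D,l,g,G,H], logical=[D,l,g,G,H,A,B,h]
After op 10 (rotate(-2)): offset=1, physical=[A,B,h,D,l,g,G,H], logical=[B,h,D,l,g,G,H,A]

Answer: 1 B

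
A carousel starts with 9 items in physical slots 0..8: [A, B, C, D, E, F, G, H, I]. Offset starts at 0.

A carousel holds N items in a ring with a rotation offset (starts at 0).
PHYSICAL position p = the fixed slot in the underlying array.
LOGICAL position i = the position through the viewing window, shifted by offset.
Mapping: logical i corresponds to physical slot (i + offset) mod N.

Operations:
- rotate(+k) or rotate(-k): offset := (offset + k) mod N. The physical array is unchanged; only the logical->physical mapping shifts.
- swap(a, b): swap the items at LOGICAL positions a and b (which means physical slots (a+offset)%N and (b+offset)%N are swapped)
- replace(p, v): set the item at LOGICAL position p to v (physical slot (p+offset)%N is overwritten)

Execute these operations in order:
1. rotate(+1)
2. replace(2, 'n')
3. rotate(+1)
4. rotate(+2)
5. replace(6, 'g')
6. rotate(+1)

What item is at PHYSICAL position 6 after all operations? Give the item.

After op 1 (rotate(+1)): offset=1, physical=[A,B,C,D,E,F,G,H,I], logical=[B,C,D,E,F,G,H,I,A]
After op 2 (replace(2, 'n')): offset=1, physical=[A,B,C,n,E,F,G,H,I], logical=[B,C,n,E,F,G,H,I,A]
After op 3 (rotate(+1)): offset=2, physical=[A,B,C,n,E,F,G,H,I], logical=[C,n,E,F,G,H,I,A,B]
After op 4 (rotate(+2)): offset=4, physical=[A,B,C,n,E,F,G,H,I], logical=[E,F,G,H,I,A,B,C,n]
After op 5 (replace(6, 'g')): offset=4, physical=[A,g,C,n,E,F,G,H,I], logical=[E,F,G,H,I,A,g,C,n]
After op 6 (rotate(+1)): offset=5, physical=[A,g,C,n,E,F,G,H,I], logical=[F,G,H,I,A,g,C,n,E]

Answer: G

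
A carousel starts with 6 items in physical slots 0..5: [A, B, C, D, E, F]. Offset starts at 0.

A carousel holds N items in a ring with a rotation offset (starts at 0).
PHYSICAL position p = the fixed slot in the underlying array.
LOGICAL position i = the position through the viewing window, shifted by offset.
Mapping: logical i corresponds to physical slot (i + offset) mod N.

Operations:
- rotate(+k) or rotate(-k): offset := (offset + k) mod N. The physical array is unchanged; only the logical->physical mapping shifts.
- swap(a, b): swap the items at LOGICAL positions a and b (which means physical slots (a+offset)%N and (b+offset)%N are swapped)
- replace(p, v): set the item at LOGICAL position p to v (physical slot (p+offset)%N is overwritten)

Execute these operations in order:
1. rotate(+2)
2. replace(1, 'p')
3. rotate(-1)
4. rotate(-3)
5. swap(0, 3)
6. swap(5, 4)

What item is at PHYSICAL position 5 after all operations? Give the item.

After op 1 (rotate(+2)): offset=2, physical=[A,B,C,D,E,F], logical=[C,D,E,F,A,B]
After op 2 (replace(1, 'p')): offset=2, physical=[A,B,C,p,E,F], logical=[C,p,E,F,A,B]
After op 3 (rotate(-1)): offset=1, physical=[A,B,C,p,E,F], logical=[B,C,p,E,F,A]
After op 4 (rotate(-3)): offset=4, physical=[A,B,C,p,E,F], logical=[E,F,A,B,C,p]
After op 5 (swap(0, 3)): offset=4, physical=[A,E,C,p,B,F], logical=[B,F,A,E,C,p]
After op 6 (swap(5, 4)): offset=4, physical=[A,E,p,C,B,F], logical=[B,F,A,E,p,C]

Answer: F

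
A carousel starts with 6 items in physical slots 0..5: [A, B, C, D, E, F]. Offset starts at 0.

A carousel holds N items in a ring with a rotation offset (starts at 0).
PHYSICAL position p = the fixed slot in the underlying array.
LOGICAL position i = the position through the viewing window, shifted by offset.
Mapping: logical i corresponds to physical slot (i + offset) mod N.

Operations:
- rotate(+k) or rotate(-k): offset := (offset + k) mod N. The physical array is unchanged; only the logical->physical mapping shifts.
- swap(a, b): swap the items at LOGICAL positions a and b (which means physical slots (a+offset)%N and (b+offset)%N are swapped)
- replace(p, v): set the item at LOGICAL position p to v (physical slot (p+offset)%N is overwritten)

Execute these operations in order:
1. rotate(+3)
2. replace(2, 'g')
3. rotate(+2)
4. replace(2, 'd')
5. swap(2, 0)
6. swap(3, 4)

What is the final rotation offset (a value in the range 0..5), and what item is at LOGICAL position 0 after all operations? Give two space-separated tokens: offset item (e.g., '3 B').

Answer: 5 d

Derivation:
After op 1 (rotate(+3)): offset=3, physical=[A,B,C,D,E,F], logical=[D,E,F,A,B,C]
After op 2 (replace(2, 'g')): offset=3, physical=[A,B,C,D,E,g], logical=[D,E,g,A,B,C]
After op 3 (rotate(+2)): offset=5, physical=[A,B,C,D,E,g], logical=[g,A,B,C,D,E]
After op 4 (replace(2, 'd')): offset=5, physical=[A,d,C,D,E,g], logical=[g,A,d,C,D,E]
After op 5 (swap(2, 0)): offset=5, physical=[A,g,C,D,E,d], logical=[d,A,g,C,D,E]
After op 6 (swap(3, 4)): offset=5, physical=[A,g,D,C,E,d], logical=[d,A,g,D,C,E]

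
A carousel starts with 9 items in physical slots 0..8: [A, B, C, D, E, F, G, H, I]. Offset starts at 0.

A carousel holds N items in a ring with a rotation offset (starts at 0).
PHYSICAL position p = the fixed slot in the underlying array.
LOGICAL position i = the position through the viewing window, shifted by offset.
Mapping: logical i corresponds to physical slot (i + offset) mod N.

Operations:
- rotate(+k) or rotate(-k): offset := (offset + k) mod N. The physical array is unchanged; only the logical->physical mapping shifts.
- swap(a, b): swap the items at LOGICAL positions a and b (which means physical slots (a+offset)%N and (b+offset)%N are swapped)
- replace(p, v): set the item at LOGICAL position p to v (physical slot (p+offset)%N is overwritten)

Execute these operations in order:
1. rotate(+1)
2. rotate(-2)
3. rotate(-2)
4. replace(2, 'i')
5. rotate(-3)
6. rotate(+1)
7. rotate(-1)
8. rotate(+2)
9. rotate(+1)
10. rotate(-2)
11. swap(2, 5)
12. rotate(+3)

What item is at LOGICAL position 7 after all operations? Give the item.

Answer: F

Derivation:
After op 1 (rotate(+1)): offset=1, physical=[A,B,C,D,E,F,G,H,I], logical=[B,C,D,E,F,G,H,I,A]
After op 2 (rotate(-2)): offset=8, physical=[A,B,C,D,E,F,G,H,I], logical=[I,A,B,C,D,E,F,G,H]
After op 3 (rotate(-2)): offset=6, physical=[A,B,C,D,E,F,G,H,I], logical=[G,H,I,A,B,C,D,E,F]
After op 4 (replace(2, 'i')): offset=6, physical=[A,B,C,D,E,F,G,H,i], logical=[G,H,i,A,B,C,D,E,F]
After op 5 (rotate(-3)): offset=3, physical=[A,B,C,D,E,F,G,H,i], logical=[D,E,F,G,H,i,A,B,C]
After op 6 (rotate(+1)): offset=4, physical=[A,B,C,D,E,F,G,H,i], logical=[E,F,G,H,i,A,B,C,D]
After op 7 (rotate(-1)): offset=3, physical=[A,B,C,D,E,F,G,H,i], logical=[D,E,F,G,H,i,A,B,C]
After op 8 (rotate(+2)): offset=5, physical=[A,B,C,D,E,F,G,H,i], logical=[F,G,H,i,A,B,C,D,E]
After op 9 (rotate(+1)): offset=6, physical=[A,B,C,D,E,F,G,H,i], logical=[G,H,i,A,B,C,D,E,F]
After op 10 (rotate(-2)): offset=4, physical=[A,B,C,D,E,F,G,H,i], logical=[E,F,G,H,i,A,B,C,D]
After op 11 (swap(2, 5)): offset=4, physical=[G,B,C,D,E,F,A,H,i], logical=[E,F,A,H,i,G,B,C,D]
After op 12 (rotate(+3)): offset=7, physical=[G,B,C,D,E,F,A,H,i], logical=[H,i,G,B,C,D,E,F,A]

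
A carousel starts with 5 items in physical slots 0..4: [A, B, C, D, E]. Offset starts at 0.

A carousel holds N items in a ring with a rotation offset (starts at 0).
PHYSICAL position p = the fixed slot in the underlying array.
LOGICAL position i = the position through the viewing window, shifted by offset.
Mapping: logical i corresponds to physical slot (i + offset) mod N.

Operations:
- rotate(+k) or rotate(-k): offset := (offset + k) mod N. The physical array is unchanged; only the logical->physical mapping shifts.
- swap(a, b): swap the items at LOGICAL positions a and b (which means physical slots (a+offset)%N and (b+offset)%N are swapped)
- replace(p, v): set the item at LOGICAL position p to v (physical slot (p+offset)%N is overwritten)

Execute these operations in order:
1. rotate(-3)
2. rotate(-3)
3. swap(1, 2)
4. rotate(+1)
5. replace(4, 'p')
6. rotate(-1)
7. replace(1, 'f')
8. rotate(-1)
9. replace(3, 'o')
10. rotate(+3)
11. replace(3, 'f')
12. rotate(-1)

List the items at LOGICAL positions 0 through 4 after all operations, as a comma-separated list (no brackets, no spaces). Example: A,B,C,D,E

Answer: f,o,C,D,f

Derivation:
After op 1 (rotate(-3)): offset=2, physical=[A,B,C,D,E], logical=[C,D,E,A,B]
After op 2 (rotate(-3)): offset=4, physical=[A,B,C,D,E], logical=[E,A,B,C,D]
After op 3 (swap(1, 2)): offset=4, physical=[B,A,C,D,E], logical=[E,B,A,C,D]
After op 4 (rotate(+1)): offset=0, physical=[B,A,C,D,E], logical=[B,A,C,D,E]
After op 5 (replace(4, 'p')): offset=0, physical=[B,A,C,D,p], logical=[B,A,C,D,p]
After op 6 (rotate(-1)): offset=4, physical=[B,A,C,D,p], logical=[p,B,A,C,D]
After op 7 (replace(1, 'f')): offset=4, physical=[f,A,C,D,p], logical=[p,f,A,C,D]
After op 8 (rotate(-1)): offset=3, physical=[f,A,C,D,p], logical=[D,p,f,A,C]
After op 9 (replace(3, 'o')): offset=3, physical=[f,o,C,D,p], logical=[D,p,f,o,C]
After op 10 (rotate(+3)): offset=1, physical=[f,o,C,D,p], logical=[o,C,D,p,f]
After op 11 (replace(3, 'f')): offset=1, physical=[f,o,C,D,f], logical=[o,C,D,f,f]
After op 12 (rotate(-1)): offset=0, physical=[f,o,C,D,f], logical=[f,o,C,D,f]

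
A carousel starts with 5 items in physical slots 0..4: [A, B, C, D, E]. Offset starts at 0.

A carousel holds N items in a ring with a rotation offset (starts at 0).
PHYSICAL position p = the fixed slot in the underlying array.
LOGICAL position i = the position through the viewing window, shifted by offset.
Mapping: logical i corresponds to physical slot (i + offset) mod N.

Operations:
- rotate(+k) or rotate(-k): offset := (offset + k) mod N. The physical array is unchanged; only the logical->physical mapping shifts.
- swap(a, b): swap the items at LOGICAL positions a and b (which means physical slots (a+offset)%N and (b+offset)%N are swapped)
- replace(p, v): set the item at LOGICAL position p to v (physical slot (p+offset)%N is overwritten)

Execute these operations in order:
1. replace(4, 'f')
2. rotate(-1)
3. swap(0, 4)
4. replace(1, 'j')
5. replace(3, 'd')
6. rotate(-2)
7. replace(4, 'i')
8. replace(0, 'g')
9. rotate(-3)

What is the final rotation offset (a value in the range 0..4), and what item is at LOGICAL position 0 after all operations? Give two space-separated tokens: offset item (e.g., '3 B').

After op 1 (replace(4, 'f')): offset=0, physical=[A,B,C,D,f], logical=[A,B,C,D,f]
After op 2 (rotate(-1)): offset=4, physical=[A,B,C,D,f], logical=[f,A,B,C,D]
After op 3 (swap(0, 4)): offset=4, physical=[A,B,C,f,D], logical=[D,A,B,C,f]
After op 4 (replace(1, 'j')): offset=4, physical=[j,B,C,f,D], logical=[D,j,B,C,f]
After op 5 (replace(3, 'd')): offset=4, physical=[j,B,d,f,D], logical=[D,j,B,d,f]
After op 6 (rotate(-2)): offset=2, physical=[j,B,d,f,D], logical=[d,f,D,j,B]
After op 7 (replace(4, 'i')): offset=2, physical=[j,i,d,f,D], logical=[d,f,D,j,i]
After op 8 (replace(0, 'g')): offset=2, physical=[j,i,g,f,D], logical=[g,f,D,j,i]
After op 9 (rotate(-3)): offset=4, physical=[j,i,g,f,D], logical=[D,j,i,g,f]

Answer: 4 D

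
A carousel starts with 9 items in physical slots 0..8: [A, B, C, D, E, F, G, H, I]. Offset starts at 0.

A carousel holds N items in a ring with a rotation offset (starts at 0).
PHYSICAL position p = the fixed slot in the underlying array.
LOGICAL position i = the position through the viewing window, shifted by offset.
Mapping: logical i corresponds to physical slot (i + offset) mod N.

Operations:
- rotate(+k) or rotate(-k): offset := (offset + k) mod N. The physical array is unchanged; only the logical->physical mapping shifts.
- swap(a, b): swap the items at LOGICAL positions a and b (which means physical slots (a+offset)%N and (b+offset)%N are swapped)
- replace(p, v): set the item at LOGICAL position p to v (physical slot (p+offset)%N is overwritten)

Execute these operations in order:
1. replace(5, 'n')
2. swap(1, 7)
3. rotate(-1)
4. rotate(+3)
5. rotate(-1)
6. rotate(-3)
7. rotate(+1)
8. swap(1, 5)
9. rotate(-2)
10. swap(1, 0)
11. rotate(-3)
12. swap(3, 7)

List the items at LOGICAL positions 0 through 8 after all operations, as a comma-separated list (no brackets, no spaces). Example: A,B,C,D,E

Answer: D,A,n,H,G,I,E,B,C

Derivation:
After op 1 (replace(5, 'n')): offset=0, physical=[A,B,C,D,E,n,G,H,I], logical=[A,B,C,D,E,n,G,H,I]
After op 2 (swap(1, 7)): offset=0, physical=[A,H,C,D,E,n,G,B,I], logical=[A,H,C,D,E,n,G,B,I]
After op 3 (rotate(-1)): offset=8, physical=[A,H,C,D,E,n,G,B,I], logical=[I,A,H,C,D,E,n,G,B]
After op 4 (rotate(+3)): offset=2, physical=[A,H,C,D,E,n,G,B,I], logical=[C,D,E,n,G,B,I,A,H]
After op 5 (rotate(-1)): offset=1, physical=[A,H,C,D,E,n,G,B,I], logical=[H,C,D,E,n,G,B,I,A]
After op 6 (rotate(-3)): offset=7, physical=[A,H,C,D,E,n,G,B,I], logical=[B,I,A,H,C,D,E,n,G]
After op 7 (rotate(+1)): offset=8, physical=[A,H,C,D,E,n,G,B,I], logical=[I,A,H,C,D,E,n,G,B]
After op 8 (swap(1, 5)): offset=8, physical=[E,H,C,D,A,n,G,B,I], logical=[I,E,H,C,D,A,n,G,B]
After op 9 (rotate(-2)): offset=6, physical=[E,H,C,D,A,n,G,B,I], logical=[G,B,I,E,H,C,D,A,n]
After op 10 (swap(1, 0)): offset=6, physical=[E,H,C,D,A,n,B,G,I], logical=[B,G,I,E,H,C,D,A,n]
After op 11 (rotate(-3)): offset=3, physical=[E,H,C,D,A,n,B,G,I], logical=[D,A,n,B,G,I,E,H,C]
After op 12 (swap(3, 7)): offset=3, physical=[E,B,C,D,A,n,H,G,I], logical=[D,A,n,H,G,I,E,B,C]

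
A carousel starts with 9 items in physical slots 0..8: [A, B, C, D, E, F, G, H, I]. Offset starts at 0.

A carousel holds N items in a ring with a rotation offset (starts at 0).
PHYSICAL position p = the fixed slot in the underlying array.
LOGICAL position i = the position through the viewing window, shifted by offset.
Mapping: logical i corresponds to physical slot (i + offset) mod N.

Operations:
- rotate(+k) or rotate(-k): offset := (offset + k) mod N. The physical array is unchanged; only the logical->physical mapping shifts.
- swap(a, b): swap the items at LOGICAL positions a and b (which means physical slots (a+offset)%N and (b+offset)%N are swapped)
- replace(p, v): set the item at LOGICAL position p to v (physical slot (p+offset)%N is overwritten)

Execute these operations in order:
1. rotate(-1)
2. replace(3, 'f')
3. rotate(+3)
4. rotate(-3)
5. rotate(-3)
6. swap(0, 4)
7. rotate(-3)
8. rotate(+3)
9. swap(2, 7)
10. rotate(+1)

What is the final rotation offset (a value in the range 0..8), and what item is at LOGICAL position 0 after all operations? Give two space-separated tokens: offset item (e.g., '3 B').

After op 1 (rotate(-1)): offset=8, physical=[A,B,C,D,E,F,G,H,I], logical=[I,A,B,C,D,E,F,G,H]
After op 2 (replace(3, 'f')): offset=8, physical=[A,B,f,D,E,F,G,H,I], logical=[I,A,B,f,D,E,F,G,H]
After op 3 (rotate(+3)): offset=2, physical=[A,B,f,D,E,F,G,H,I], logical=[f,D,E,F,G,H,I,A,B]
After op 4 (rotate(-3)): offset=8, physical=[A,B,f,D,E,F,G,H,I], logical=[I,A,B,f,D,E,F,G,H]
After op 5 (rotate(-3)): offset=5, physical=[A,B,f,D,E,F,G,H,I], logical=[F,G,H,I,A,B,f,D,E]
After op 6 (swap(0, 4)): offset=5, physical=[F,B,f,D,E,A,G,H,I], logical=[A,G,H,I,F,B,f,D,E]
After op 7 (rotate(-3)): offset=2, physical=[F,B,f,D,E,A,G,H,I], logical=[f,D,E,A,G,H,I,F,B]
After op 8 (rotate(+3)): offset=5, physical=[F,B,f,D,E,A,G,H,I], logical=[A,G,H,I,F,B,f,D,E]
After op 9 (swap(2, 7)): offset=5, physical=[F,B,f,H,E,A,G,D,I], logical=[A,G,D,I,F,B,f,H,E]
After op 10 (rotate(+1)): offset=6, physical=[F,B,f,H,E,A,G,D,I], logical=[G,D,I,F,B,f,H,E,A]

Answer: 6 G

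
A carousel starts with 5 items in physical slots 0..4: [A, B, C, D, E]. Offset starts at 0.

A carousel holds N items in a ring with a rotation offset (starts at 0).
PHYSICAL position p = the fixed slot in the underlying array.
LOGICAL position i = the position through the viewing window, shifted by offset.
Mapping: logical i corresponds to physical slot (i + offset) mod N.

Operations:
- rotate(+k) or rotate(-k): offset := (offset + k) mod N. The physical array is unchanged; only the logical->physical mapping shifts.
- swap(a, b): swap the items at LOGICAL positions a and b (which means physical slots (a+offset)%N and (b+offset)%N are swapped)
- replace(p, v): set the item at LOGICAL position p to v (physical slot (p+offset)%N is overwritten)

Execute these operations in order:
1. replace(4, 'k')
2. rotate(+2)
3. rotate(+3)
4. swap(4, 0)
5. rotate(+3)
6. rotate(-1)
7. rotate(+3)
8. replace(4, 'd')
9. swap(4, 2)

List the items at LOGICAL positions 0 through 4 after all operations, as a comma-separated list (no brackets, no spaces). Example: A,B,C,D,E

Answer: k,B,d,D,C

Derivation:
After op 1 (replace(4, 'k')): offset=0, physical=[A,B,C,D,k], logical=[A,B,C,D,k]
After op 2 (rotate(+2)): offset=2, physical=[A,B,C,D,k], logical=[C,D,k,A,B]
After op 3 (rotate(+3)): offset=0, physical=[A,B,C,D,k], logical=[A,B,C,D,k]
After op 4 (swap(4, 0)): offset=0, physical=[k,B,C,D,A], logical=[k,B,C,D,A]
After op 5 (rotate(+3)): offset=3, physical=[k,B,C,D,A], logical=[D,A,k,B,C]
After op 6 (rotate(-1)): offset=2, physical=[k,B,C,D,A], logical=[C,D,A,k,B]
After op 7 (rotate(+3)): offset=0, physical=[k,B,C,D,A], logical=[k,B,C,D,A]
After op 8 (replace(4, 'd')): offset=0, physical=[k,B,C,D,d], logical=[k,B,C,D,d]
After op 9 (swap(4, 2)): offset=0, physical=[k,B,d,D,C], logical=[k,B,d,D,C]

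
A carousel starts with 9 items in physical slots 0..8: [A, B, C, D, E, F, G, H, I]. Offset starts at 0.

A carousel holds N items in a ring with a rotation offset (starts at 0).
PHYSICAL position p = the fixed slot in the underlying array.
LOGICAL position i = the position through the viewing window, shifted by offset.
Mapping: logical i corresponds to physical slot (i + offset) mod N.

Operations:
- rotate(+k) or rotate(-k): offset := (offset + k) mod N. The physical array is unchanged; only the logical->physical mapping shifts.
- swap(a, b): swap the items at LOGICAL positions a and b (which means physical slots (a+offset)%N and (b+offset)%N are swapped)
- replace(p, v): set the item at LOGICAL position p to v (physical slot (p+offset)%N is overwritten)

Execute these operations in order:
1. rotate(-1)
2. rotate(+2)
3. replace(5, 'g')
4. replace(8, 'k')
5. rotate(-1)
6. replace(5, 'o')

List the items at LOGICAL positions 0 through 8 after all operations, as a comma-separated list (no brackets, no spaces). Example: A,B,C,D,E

After op 1 (rotate(-1)): offset=8, physical=[A,B,C,D,E,F,G,H,I], logical=[I,A,B,C,D,E,F,G,H]
After op 2 (rotate(+2)): offset=1, physical=[A,B,C,D,E,F,G,H,I], logical=[B,C,D,E,F,G,H,I,A]
After op 3 (replace(5, 'g')): offset=1, physical=[A,B,C,D,E,F,g,H,I], logical=[B,C,D,E,F,g,H,I,A]
After op 4 (replace(8, 'k')): offset=1, physical=[k,B,C,D,E,F,g,H,I], logical=[B,C,D,E,F,g,H,I,k]
After op 5 (rotate(-1)): offset=0, physical=[k,B,C,D,E,F,g,H,I], logical=[k,B,C,D,E,F,g,H,I]
After op 6 (replace(5, 'o')): offset=0, physical=[k,B,C,D,E,o,g,H,I], logical=[k,B,C,D,E,o,g,H,I]

Answer: k,B,C,D,E,o,g,H,I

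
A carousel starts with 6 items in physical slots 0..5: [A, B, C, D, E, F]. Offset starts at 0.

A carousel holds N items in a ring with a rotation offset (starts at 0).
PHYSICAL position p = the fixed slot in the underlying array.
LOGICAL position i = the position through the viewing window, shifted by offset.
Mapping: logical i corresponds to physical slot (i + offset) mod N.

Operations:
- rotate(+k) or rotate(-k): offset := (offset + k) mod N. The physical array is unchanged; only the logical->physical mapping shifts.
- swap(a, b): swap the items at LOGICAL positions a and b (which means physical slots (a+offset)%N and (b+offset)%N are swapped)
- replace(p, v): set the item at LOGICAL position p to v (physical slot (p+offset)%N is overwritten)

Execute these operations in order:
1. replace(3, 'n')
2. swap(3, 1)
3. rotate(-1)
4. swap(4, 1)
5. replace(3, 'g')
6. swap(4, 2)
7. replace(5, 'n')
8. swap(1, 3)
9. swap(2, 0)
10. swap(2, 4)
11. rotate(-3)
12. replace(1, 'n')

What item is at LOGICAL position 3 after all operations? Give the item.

Answer: A

Derivation:
After op 1 (replace(3, 'n')): offset=0, physical=[A,B,C,n,E,F], logical=[A,B,C,n,E,F]
After op 2 (swap(3, 1)): offset=0, physical=[A,n,C,B,E,F], logical=[A,n,C,B,E,F]
After op 3 (rotate(-1)): offset=5, physical=[A,n,C,B,E,F], logical=[F,A,n,C,B,E]
After op 4 (swap(4, 1)): offset=5, physical=[B,n,C,A,E,F], logical=[F,B,n,C,A,E]
After op 5 (replace(3, 'g')): offset=5, physical=[B,n,g,A,E,F], logical=[F,B,n,g,A,E]
After op 6 (swap(4, 2)): offset=5, physical=[B,A,g,n,E,F], logical=[F,B,A,g,n,E]
After op 7 (replace(5, 'n')): offset=5, physical=[B,A,g,n,n,F], logical=[F,B,A,g,n,n]
After op 8 (swap(1, 3)): offset=5, physical=[g,A,B,n,n,F], logical=[F,g,A,B,n,n]
After op 9 (swap(2, 0)): offset=5, physical=[g,F,B,n,n,A], logical=[A,g,F,B,n,n]
After op 10 (swap(2, 4)): offset=5, physical=[g,n,B,F,n,A], logical=[A,g,n,B,F,n]
After op 11 (rotate(-3)): offset=2, physical=[g,n,B,F,n,A], logical=[B,F,n,A,g,n]
After op 12 (replace(1, 'n')): offset=2, physical=[g,n,B,n,n,A], logical=[B,n,n,A,g,n]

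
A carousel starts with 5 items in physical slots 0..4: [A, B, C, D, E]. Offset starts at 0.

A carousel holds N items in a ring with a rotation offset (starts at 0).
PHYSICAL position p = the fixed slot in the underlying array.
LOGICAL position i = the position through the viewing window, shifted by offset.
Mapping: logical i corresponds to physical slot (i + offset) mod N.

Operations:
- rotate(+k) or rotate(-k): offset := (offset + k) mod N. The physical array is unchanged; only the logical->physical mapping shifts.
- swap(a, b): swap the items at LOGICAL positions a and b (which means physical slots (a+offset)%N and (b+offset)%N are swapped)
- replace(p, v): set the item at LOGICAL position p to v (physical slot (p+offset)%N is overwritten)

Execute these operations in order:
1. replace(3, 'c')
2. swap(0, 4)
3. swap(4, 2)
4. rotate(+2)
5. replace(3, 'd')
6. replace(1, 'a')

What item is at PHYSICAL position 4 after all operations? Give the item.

Answer: C

Derivation:
After op 1 (replace(3, 'c')): offset=0, physical=[A,B,C,c,E], logical=[A,B,C,c,E]
After op 2 (swap(0, 4)): offset=0, physical=[E,B,C,c,A], logical=[E,B,C,c,A]
After op 3 (swap(4, 2)): offset=0, physical=[E,B,A,c,C], logical=[E,B,A,c,C]
After op 4 (rotate(+2)): offset=2, physical=[E,B,A,c,C], logical=[A,c,C,E,B]
After op 5 (replace(3, 'd')): offset=2, physical=[d,B,A,c,C], logical=[A,c,C,d,B]
After op 6 (replace(1, 'a')): offset=2, physical=[d,B,A,a,C], logical=[A,a,C,d,B]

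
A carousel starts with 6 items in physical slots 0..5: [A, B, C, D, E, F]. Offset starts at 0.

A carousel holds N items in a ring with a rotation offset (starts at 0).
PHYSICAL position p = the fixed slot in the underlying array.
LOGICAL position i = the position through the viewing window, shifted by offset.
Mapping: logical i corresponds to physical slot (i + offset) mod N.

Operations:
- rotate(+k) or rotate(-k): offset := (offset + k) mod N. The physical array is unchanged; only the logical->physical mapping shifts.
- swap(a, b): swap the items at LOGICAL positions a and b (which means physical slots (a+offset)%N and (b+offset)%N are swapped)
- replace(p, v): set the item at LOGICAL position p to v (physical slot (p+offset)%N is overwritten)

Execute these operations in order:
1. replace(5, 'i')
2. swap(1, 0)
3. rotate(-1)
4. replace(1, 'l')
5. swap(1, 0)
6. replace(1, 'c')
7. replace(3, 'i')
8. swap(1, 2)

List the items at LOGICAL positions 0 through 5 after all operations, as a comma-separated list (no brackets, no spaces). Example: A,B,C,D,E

Answer: l,A,c,i,D,E

Derivation:
After op 1 (replace(5, 'i')): offset=0, physical=[A,B,C,D,E,i], logical=[A,B,C,D,E,i]
After op 2 (swap(1, 0)): offset=0, physical=[B,A,C,D,E,i], logical=[B,A,C,D,E,i]
After op 3 (rotate(-1)): offset=5, physical=[B,A,C,D,E,i], logical=[i,B,A,C,D,E]
After op 4 (replace(1, 'l')): offset=5, physical=[l,A,C,D,E,i], logical=[i,l,A,C,D,E]
After op 5 (swap(1, 0)): offset=5, physical=[i,A,C,D,E,l], logical=[l,i,A,C,D,E]
After op 6 (replace(1, 'c')): offset=5, physical=[c,A,C,D,E,l], logical=[l,c,A,C,D,E]
After op 7 (replace(3, 'i')): offset=5, physical=[c,A,i,D,E,l], logical=[l,c,A,i,D,E]
After op 8 (swap(1, 2)): offset=5, physical=[A,c,i,D,E,l], logical=[l,A,c,i,D,E]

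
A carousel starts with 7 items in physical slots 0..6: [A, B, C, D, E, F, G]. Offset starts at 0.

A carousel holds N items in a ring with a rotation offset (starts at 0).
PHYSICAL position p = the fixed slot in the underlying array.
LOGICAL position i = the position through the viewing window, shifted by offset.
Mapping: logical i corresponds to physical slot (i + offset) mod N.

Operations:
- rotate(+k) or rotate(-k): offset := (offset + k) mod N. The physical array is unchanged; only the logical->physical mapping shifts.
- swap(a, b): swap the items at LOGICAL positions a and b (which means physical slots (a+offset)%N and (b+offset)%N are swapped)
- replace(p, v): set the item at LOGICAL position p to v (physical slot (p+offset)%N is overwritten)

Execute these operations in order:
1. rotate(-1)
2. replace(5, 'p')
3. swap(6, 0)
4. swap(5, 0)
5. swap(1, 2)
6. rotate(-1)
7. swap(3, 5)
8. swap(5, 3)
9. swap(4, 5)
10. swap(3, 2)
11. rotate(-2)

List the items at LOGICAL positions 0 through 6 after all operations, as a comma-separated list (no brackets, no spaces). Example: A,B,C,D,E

After op 1 (rotate(-1)): offset=6, physical=[A,B,C,D,E,F,G], logical=[G,A,B,C,D,E,F]
After op 2 (replace(5, 'p')): offset=6, physical=[A,B,C,D,p,F,G], logical=[G,A,B,C,D,p,F]
After op 3 (swap(6, 0)): offset=6, physical=[A,B,C,D,p,G,F], logical=[F,A,B,C,D,p,G]
After op 4 (swap(5, 0)): offset=6, physical=[A,B,C,D,F,G,p], logical=[p,A,B,C,D,F,G]
After op 5 (swap(1, 2)): offset=6, physical=[B,A,C,D,F,G,p], logical=[p,B,A,C,D,F,G]
After op 6 (rotate(-1)): offset=5, physical=[B,A,C,D,F,G,p], logical=[G,p,B,A,C,D,F]
After op 7 (swap(3, 5)): offset=5, physical=[B,D,C,A,F,G,p], logical=[G,p,B,D,C,A,F]
After op 8 (swap(5, 3)): offset=5, physical=[B,A,C,D,F,G,p], logical=[G,p,B,A,C,D,F]
After op 9 (swap(4, 5)): offset=5, physical=[B,A,D,C,F,G,p], logical=[G,p,B,A,D,C,F]
After op 10 (swap(3, 2)): offset=5, physical=[A,B,D,C,F,G,p], logical=[G,p,A,B,D,C,F]
After op 11 (rotate(-2)): offset=3, physical=[A,B,D,C,F,G,p], logical=[C,F,G,p,A,B,D]

Answer: C,F,G,p,A,B,D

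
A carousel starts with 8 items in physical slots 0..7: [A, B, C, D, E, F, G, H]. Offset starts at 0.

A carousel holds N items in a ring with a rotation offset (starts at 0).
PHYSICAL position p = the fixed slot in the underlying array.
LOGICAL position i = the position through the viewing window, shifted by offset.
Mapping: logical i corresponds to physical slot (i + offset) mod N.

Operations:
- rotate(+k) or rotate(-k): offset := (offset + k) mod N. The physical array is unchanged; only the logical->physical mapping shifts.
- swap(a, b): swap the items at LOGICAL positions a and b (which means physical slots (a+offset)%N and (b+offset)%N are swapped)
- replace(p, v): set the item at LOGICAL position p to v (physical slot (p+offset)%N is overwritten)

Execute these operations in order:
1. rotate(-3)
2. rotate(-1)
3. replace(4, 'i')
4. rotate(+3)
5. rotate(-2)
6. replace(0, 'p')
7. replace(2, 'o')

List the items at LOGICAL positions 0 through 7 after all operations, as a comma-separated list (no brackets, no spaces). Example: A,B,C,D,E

Answer: p,G,o,i,B,C,D,E

Derivation:
After op 1 (rotate(-3)): offset=5, physical=[A,B,C,D,E,F,G,H], logical=[F,G,H,A,B,C,D,E]
After op 2 (rotate(-1)): offset=4, physical=[A,B,C,D,E,F,G,H], logical=[E,F,G,H,A,B,C,D]
After op 3 (replace(4, 'i')): offset=4, physical=[i,B,C,D,E,F,G,H], logical=[E,F,G,H,i,B,C,D]
After op 4 (rotate(+3)): offset=7, physical=[i,B,C,D,E,F,G,H], logical=[H,i,B,C,D,E,F,G]
After op 5 (rotate(-2)): offset=5, physical=[i,B,C,D,E,F,G,H], logical=[F,G,H,i,B,C,D,E]
After op 6 (replace(0, 'p')): offset=5, physical=[i,B,C,D,E,p,G,H], logical=[p,G,H,i,B,C,D,E]
After op 7 (replace(2, 'o')): offset=5, physical=[i,B,C,D,E,p,G,o], logical=[p,G,o,i,B,C,D,E]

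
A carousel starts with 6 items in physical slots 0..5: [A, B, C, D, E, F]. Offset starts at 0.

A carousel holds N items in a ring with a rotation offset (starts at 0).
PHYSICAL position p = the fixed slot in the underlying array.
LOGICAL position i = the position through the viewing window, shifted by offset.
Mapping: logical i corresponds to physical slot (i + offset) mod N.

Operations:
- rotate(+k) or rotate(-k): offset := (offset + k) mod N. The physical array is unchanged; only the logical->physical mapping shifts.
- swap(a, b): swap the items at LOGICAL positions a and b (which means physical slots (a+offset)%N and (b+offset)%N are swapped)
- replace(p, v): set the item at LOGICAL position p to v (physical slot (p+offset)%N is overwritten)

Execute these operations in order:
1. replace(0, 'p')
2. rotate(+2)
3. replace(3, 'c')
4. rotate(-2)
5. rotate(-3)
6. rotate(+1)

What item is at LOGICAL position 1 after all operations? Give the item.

After op 1 (replace(0, 'p')): offset=0, physical=[p,B,C,D,E,F], logical=[p,B,C,D,E,F]
After op 2 (rotate(+2)): offset=2, physical=[p,B,C,D,E,F], logical=[C,D,E,F,p,B]
After op 3 (replace(3, 'c')): offset=2, physical=[p,B,C,D,E,c], logical=[C,D,E,c,p,B]
After op 4 (rotate(-2)): offset=0, physical=[p,B,C,D,E,c], logical=[p,B,C,D,E,c]
After op 5 (rotate(-3)): offset=3, physical=[p,B,C,D,E,c], logical=[D,E,c,p,B,C]
After op 6 (rotate(+1)): offset=4, physical=[p,B,C,D,E,c], logical=[E,c,p,B,C,D]

Answer: c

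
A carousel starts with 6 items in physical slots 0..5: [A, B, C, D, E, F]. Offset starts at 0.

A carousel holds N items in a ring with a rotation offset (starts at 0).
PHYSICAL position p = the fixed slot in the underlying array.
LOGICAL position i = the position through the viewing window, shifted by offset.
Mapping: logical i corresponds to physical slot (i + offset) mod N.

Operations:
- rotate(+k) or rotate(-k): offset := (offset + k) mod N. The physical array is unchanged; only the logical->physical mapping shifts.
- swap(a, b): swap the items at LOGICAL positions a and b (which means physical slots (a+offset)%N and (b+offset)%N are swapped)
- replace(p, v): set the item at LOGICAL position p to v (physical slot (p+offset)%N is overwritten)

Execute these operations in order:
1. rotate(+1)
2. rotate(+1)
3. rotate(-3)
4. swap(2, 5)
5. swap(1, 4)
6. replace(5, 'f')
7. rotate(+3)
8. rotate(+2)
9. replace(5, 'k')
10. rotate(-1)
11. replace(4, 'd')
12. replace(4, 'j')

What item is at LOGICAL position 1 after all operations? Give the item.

After op 1 (rotate(+1)): offset=1, physical=[A,B,C,D,E,F], logical=[B,C,D,E,F,A]
After op 2 (rotate(+1)): offset=2, physical=[A,B,C,D,E,F], logical=[C,D,E,F,A,B]
After op 3 (rotate(-3)): offset=5, physical=[A,B,C,D,E,F], logical=[F,A,B,C,D,E]
After op 4 (swap(2, 5)): offset=5, physical=[A,E,C,D,B,F], logical=[F,A,E,C,D,B]
After op 5 (swap(1, 4)): offset=5, physical=[D,E,C,A,B,F], logical=[F,D,E,C,A,B]
After op 6 (replace(5, 'f')): offset=5, physical=[D,E,C,A,f,F], logical=[F,D,E,C,A,f]
After op 7 (rotate(+3)): offset=2, physical=[D,E,C,A,f,F], logical=[C,A,f,F,D,E]
After op 8 (rotate(+2)): offset=4, physical=[D,E,C,A,f,F], logical=[f,F,D,E,C,A]
After op 9 (replace(5, 'k')): offset=4, physical=[D,E,C,k,f,F], logical=[f,F,D,E,C,k]
After op 10 (rotate(-1)): offset=3, physical=[D,E,C,k,f,F], logical=[k,f,F,D,E,C]
After op 11 (replace(4, 'd')): offset=3, physical=[D,d,C,k,f,F], logical=[k,f,F,D,d,C]
After op 12 (replace(4, 'j')): offset=3, physical=[D,j,C,k,f,F], logical=[k,f,F,D,j,C]

Answer: f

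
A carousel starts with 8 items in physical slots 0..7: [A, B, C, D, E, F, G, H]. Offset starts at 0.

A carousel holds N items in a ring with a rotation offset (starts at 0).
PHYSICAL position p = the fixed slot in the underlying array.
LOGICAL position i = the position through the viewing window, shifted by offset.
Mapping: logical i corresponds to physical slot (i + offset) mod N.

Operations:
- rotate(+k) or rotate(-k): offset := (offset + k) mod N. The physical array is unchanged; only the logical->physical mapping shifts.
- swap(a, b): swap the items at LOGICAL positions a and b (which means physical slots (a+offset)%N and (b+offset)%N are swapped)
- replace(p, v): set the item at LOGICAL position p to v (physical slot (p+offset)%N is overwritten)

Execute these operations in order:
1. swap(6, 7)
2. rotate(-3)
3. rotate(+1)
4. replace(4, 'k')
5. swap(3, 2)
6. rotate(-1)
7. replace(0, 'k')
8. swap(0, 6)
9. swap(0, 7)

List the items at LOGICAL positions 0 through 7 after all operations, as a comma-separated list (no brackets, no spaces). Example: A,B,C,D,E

Answer: E,H,G,B,A,k,k,D

Derivation:
After op 1 (swap(6, 7)): offset=0, physical=[A,B,C,D,E,F,H,G], logical=[A,B,C,D,E,F,H,G]
After op 2 (rotate(-3)): offset=5, physical=[A,B,C,D,E,F,H,G], logical=[F,H,G,A,B,C,D,E]
After op 3 (rotate(+1)): offset=6, physical=[A,B,C,D,E,F,H,G], logical=[H,G,A,B,C,D,E,F]
After op 4 (replace(4, 'k')): offset=6, physical=[A,B,k,D,E,F,H,G], logical=[H,G,A,B,k,D,E,F]
After op 5 (swap(3, 2)): offset=6, physical=[B,A,k,D,E,F,H,G], logical=[H,G,B,A,k,D,E,F]
After op 6 (rotate(-1)): offset=5, physical=[B,A,k,D,E,F,H,G], logical=[F,H,G,B,A,k,D,E]
After op 7 (replace(0, 'k')): offset=5, physical=[B,A,k,D,E,k,H,G], logical=[k,H,G,B,A,k,D,E]
After op 8 (swap(0, 6)): offset=5, physical=[B,A,k,k,E,D,H,G], logical=[D,H,G,B,A,k,k,E]
After op 9 (swap(0, 7)): offset=5, physical=[B,A,k,k,D,E,H,G], logical=[E,H,G,B,A,k,k,D]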